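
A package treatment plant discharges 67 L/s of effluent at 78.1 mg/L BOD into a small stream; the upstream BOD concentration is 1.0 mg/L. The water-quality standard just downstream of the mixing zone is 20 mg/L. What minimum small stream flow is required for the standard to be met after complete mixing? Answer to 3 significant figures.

205 L/s

Set C_mix = 20: (Q·1.000 + 67.00·78.10) / (Q + 67.00) = 20
→ Q = 67.00·(78.10 − 20)/(20 − 1.000) = 204.9 L/s.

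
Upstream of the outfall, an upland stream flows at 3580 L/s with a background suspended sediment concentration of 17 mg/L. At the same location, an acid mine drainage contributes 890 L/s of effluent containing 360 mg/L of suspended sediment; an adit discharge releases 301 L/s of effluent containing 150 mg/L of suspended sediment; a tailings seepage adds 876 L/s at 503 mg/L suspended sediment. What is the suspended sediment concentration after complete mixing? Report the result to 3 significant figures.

154 mg/L

After mixing, C = (3580·17.00 + 890.0·360.0 + 301.0·150.0 + 876.0·503.0) / 5647 = 867000/5647 = 153.5 mg/L.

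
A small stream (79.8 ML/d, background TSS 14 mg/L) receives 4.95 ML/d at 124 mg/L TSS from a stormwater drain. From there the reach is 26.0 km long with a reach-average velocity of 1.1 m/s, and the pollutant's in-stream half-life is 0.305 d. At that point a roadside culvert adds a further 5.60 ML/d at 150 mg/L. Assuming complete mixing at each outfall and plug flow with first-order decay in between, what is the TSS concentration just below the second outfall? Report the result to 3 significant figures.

19.6 mg/L

Conservation of mass: C = (79.80·14.00 + 4.950·124.0) / 84.75 = 1731/84.75 = 20.42 mg/L; combined flow 84.75 ML/d.
Travel time t = 26.0·1000 / 1.1 = 23640 s = 6.566 h.
Half-life 0.305 d → k = ln 2 / 0.305 = 2.273 d⁻¹.
After decay, C = 20.42 × e^(−kt) = 20.42 × 0.5370 = 10.97 mg/L.
At the second outfall, C = (84.75·10.97 + 5.600·150.0) / (84.75 + 5.600) = 19.59 mg/L.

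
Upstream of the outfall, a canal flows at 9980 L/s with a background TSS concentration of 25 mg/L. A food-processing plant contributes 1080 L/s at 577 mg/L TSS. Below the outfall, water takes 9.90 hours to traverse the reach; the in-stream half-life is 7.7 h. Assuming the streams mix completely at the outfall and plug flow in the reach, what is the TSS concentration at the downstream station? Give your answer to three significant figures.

32.4 mg/L

After mixing, C = (9980·25.00 + 1080·577.0) / 11060 = 872700/11060 = 78.90 mg/L.
Half-life 7.7 h → k = ln 2 / 7.7 = 0.09002 h⁻¹ = 2.160 d⁻¹.
After decay, C = 78.90 × e^(−kt) = 78.90 × 0.4102 = 32.36 mg/L.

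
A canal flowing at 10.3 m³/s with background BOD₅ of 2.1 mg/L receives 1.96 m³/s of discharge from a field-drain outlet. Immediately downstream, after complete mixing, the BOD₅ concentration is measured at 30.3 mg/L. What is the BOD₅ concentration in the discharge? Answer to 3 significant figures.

Mass balance: 10.30·2.100 + 1.960·Cₑ = 12.26·30.30
→ Cₑ = (12.26·30.30 − 10.30·2.100) / 1.960 = 178.5 mg/L.

178 mg/L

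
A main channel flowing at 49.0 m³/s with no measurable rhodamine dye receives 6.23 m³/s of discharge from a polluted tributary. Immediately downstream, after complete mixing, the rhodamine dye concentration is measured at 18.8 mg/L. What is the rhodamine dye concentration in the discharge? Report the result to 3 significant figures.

Mass balance: 49.00·0 + 6.230·Cₑ = 55.23·18.80
→ Cₑ = (55.23·18.80 − 49.00·0) / 6.230 = 166.7 mg/L.

167 mg/L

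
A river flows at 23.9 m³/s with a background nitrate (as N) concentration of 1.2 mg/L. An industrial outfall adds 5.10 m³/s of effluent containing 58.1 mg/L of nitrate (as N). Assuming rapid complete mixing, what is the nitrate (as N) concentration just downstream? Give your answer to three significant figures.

11.2 mg/L

Mass balance: C = (23.90·1.200 + 5.100·58.10) / 29.00 = 325.0/29.00 = 11.21 mg/L.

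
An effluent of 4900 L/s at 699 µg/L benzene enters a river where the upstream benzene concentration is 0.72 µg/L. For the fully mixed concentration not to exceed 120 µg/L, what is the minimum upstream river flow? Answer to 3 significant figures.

23800 L/s

Set C_mix = 120: (Q·0.7200 + 4900·699.0) / (Q + 4900) = 120
→ Q = 4900·(699.0 − 120)/(120 − 0.7200) = 23790 L/s.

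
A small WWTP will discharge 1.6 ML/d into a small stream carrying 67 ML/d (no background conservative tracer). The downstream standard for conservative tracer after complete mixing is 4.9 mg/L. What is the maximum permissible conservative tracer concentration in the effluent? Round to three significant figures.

At the limit, (Qr·Cr + Qe·Cₑ)/(Qr + Qe) = 4.9:
Cₑ = (68.60·4.9 − 67.00·0) / 1.600 = 210.1 mg/L.

210 mg/L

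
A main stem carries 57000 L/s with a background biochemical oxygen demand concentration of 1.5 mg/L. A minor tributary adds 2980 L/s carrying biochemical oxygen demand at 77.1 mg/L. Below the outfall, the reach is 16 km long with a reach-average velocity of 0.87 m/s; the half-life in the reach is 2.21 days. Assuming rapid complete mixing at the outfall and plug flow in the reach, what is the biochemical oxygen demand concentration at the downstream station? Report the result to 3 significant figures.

4.92 mg/L

Mixed concentration C = ΣQC/ΣQ = (57000·1.500 + 2980·77.10) / 59980 = 315300/59980 = 5.256 mg/L.
Travel time t = 16·1000 / 0.87 = 18390 s = 5.109 h.
Half-life 2.21 d → k = ln 2 / 2.21 = 0.3136 d⁻¹.
Decay over the reach: 5.256·exp(−kt) = 5.256·0.9354 = 4.917 mg/L.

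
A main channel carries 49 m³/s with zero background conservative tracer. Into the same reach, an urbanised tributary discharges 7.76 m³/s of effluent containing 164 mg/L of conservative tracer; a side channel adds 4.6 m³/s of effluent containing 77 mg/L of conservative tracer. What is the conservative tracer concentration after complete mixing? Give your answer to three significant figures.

Mass balance: C = (49.00·0 + 7.760·164.0 + 4.600·77.00) / 61.36 = 1627/61.36 = 26.51 mg/L.

26.5 mg/L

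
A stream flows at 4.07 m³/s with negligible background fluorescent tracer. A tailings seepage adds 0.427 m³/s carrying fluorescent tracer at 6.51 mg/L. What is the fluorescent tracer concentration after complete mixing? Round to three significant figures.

Mass balance: C = (4.070·0 + 0.4270·6.510) / 4.497 = 2.780/4.497 = 0.6181 mg/L.

0.618 mg/L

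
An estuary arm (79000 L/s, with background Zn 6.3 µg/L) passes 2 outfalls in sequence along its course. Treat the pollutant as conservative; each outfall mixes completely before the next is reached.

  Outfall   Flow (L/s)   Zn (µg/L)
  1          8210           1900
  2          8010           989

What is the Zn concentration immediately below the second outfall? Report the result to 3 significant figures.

252 µg/L

After outfall 1: Q = 79000 + 8210 = 87210 L/s; C = (79000·6.300 + 8210·1900)/87210 = 184.6 µg/L.
After outfall 2: Q = 87210 + 8010 = 95220 L/s; C = (87210·184.6 + 8010·989.0)/95220 = 252.2 µg/L.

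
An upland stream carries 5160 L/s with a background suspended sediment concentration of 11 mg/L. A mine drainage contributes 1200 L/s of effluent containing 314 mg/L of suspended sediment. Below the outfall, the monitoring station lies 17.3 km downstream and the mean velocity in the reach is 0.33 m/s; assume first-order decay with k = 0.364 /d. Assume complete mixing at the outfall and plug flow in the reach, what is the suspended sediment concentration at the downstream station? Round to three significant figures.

Mass balance: C = (5160·11.00 + 1200·314.0) / 6360 = 433600/6360 = 68.17 mg/L.
Travel time t = 17.3·1000 / 0.33 = 52420 s = 14.56 h.
Decay over the reach: 68.17·exp(−kt) = 68.17·0.8018 = 54.66 mg/L.

54.7 mg/L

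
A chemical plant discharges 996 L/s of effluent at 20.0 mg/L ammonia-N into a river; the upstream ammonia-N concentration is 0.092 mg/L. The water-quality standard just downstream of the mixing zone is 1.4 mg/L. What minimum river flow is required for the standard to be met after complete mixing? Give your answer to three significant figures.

14200 L/s

Set C_mix = 1.4: (Q·0.09200 + 996.0·20.00) / (Q + 996.0) = 1.4
→ Q = 996.0·(20.00 − 1.4)/(1.4 − 0.09200) = 14160 L/s.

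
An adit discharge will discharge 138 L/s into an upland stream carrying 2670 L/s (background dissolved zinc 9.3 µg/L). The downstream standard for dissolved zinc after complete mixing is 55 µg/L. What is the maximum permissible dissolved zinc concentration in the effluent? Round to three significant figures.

At the limit, (Qr·Cr + Qe·Cₑ)/(Qr + Qe) = 55:
Cₑ = (2808·55 − 2670·9.300) / 138.0 = 939.2 µg/L.

939 µg/L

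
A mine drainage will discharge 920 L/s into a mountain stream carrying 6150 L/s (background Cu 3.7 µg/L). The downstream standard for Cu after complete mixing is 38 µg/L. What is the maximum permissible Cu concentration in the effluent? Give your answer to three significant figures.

At the limit, (Qr·Cr + Qe·Cₑ)/(Qr + Qe) = 38:
Cₑ = (7070·38 − 6150·3.700) / 920.0 = 267.3 µg/L.

267 µg/L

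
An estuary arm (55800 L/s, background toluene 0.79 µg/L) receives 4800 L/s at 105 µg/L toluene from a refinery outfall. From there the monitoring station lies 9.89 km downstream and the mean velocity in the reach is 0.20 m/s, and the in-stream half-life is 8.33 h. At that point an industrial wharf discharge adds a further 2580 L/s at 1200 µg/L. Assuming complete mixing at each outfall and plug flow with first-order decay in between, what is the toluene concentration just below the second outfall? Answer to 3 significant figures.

51.8 µg/L

Flow-weighted average: C = (55800·0.7900 + 4800·105.0) / 60600 = 548100/60600 = 9.044 µg/L; combined flow 60600 L/s.
Travel time t = 9.89·1000 / 0.20 = 49450 s = 13.74 h.
Half-life 8.33 h → k = ln 2 / 8.33 = 0.08321 h⁻¹ = 1.997 d⁻¹.
First-order decay: C = 9.044·exp(−k·t) = 9.044·0.3189 = 2.884 µg/L.
At the second outfall, C = (60600·2.884 + 2580·1200) / (60600 + 2580) = 51.77 µg/L.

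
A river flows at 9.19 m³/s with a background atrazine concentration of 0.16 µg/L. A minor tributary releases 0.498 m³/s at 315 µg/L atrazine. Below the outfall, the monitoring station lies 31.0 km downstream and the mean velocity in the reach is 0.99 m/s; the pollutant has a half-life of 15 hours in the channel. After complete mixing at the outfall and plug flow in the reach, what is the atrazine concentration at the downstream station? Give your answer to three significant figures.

10.9 µg/L

Mixed concentration C = ΣQC/ΣQ = (9.190·0.1600 + 0.4980·315.0) / 9.688 = 158.3/9.688 = 16.34 µg/L.
Travel time t = 31.0·1000 / 0.99 = 31310 s = 8.698 h.
Half-life 15 h → k = ln 2 / 15 = 0.04621 h⁻¹ = 1.109 d⁻¹.
First-order decay: C = 16.34·exp(−k·t) = 16.34·0.6690 = 10.93 µg/L.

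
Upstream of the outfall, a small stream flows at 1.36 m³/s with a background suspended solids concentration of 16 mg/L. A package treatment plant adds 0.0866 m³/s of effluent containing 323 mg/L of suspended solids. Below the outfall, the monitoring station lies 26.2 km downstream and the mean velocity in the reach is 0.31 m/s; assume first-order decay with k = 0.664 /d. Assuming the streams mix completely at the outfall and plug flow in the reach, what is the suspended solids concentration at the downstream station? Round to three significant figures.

Mixed concentration C = ΣQC/ΣQ = (1.360·16.00 + 0.08660·323.0) / 1.447 = 49.73/1.447 = 34.38 mg/L.
Travel time t = 26.2·1000 / 0.31 = 84520 s = 23.48 h.
After decay, C = 34.38 × e^(−kt) = 34.38 × 0.5223 = 17.96 mg/L.

18.0 mg/L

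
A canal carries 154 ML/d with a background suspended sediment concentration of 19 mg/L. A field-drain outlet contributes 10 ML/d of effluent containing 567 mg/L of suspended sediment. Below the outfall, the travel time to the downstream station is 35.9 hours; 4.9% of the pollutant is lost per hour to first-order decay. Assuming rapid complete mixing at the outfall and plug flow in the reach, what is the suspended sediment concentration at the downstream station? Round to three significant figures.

Conservation of mass: C = (154.0·19.00 + 10.00·567.0) / 164.0 = 8596/164.0 = 52.41 mg/L.
4.9%/h lost → k = −ln(1 − 0.049) = 0.05024 h⁻¹.
After decay, C = 52.41 × e^(−kt) = 52.41 × 0.1647 = 8.632 mg/L.

8.63 mg/L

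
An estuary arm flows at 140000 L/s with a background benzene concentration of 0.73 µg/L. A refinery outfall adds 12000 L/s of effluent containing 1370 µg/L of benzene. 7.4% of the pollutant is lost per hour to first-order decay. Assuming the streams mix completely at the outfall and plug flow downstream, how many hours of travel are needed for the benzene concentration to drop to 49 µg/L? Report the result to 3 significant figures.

Flow-weighted average: C = (140000·0.7300 + 12000·1370) / 152000 = 16540000/152000 = 108.8 µg/L.
7.4%/h lost → k = −ln(1 − 0.074) = 0.07688 h⁻¹.
108.8·exp(−k·t) = 49 → t = ln(108.8/49)/k = 37370 s = 10.38 h.

10.4 h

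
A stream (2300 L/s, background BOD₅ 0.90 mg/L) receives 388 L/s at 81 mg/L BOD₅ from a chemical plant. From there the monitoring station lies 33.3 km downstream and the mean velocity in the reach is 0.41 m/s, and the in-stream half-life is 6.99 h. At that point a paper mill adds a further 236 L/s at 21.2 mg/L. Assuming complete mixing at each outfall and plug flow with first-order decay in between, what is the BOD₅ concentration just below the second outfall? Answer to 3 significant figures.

2.93 mg/L

Conservation of mass: C = (2300·0.9000 + 388.0·81.00) / 2688 = 33500/2688 = 12.46 mg/L; combined flow 2688 L/s.
Travel time t = 33.3·1000 / 0.41 = 81220 s = 22.56 h.
Half-life 6.99 h → k = ln 2 / 6.99 = 0.09916 h⁻¹ = 2.380 d⁻¹.
First-order decay: C = 12.46·exp(−k·t) = 12.46·0.1068 = 1.330 mg/L.
At the second outfall, C = (2688·1.330 + 236.0·21.20) / (2688 + 236.0) = 2.934 mg/L.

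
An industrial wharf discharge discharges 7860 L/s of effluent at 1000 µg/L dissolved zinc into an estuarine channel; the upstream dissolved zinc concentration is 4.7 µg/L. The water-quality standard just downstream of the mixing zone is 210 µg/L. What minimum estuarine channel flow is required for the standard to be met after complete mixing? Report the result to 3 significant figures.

Set C_mix = 210: (Q·4.700 + 7860·1000) / (Q + 7860) = 210
→ Q = 7860·(1000 − 210)/(210 − 4.700) = 30250 L/s.

30200 L/s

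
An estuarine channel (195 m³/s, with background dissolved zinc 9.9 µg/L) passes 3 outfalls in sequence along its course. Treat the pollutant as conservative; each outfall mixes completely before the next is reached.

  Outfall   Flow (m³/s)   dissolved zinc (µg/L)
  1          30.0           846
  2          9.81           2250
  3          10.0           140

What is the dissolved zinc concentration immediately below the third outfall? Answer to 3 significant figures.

Outfall 1: combined Q = 225.0 m³/s; C = (195.0·9.900 + 30.00·846.0)/225.0 = 121.4 µg/L.
Outfall 2: combined Q = 234.8 m³/s; C = (225.0·121.4 + 9.810·2250)/234.8 = 210.3 µg/L.
Outfall 3: combined Q = 244.8 m³/s; C = (234.8·210.3 + 10.00·140.0)/244.8 = 207.4 µg/L.

207 µg/L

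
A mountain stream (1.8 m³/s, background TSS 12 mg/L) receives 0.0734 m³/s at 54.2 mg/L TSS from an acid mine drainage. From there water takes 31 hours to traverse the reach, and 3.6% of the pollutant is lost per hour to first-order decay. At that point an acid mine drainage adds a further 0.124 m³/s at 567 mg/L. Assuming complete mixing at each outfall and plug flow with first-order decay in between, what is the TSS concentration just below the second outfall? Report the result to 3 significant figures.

Conservation of mass: C = (1.800·12.00 + 0.07340·54.20) / 1.873 = 25.58/1.873 = 13.65 mg/L; combined flow 1.873 m³/s.
3.6%/h lost → k = −ln(1 − 0.036) = 0.03666 h⁻¹.
First-order decay: C = 13.65·exp(−k·t) = 13.65·0.3209 = 4.382 mg/L.
Second outfall: C = (1.873·4.382 + 0.1240·567.0)/1.997 = 39.31 mg/L.

39.3 mg/L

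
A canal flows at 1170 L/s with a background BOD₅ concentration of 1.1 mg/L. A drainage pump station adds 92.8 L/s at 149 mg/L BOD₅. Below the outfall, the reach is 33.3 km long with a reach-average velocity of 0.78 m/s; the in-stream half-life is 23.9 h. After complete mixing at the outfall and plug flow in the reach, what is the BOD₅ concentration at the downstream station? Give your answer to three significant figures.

After mixing, C = (1170·1.100 + 92.80·149.0) / 1263 = 15110/1263 = 11.97 mg/L.
Travel time t = 33.3·1000 / 0.78 = 42690 s = 11.86 h.
Half-life 23.9 h → k = ln 2 / 23.9 = 0.02900 h⁻¹ = 0.6960 d⁻¹.
First-order decay: C = 11.97·exp(−k·t) = 11.97·0.7090 = 8.486 mg/L.

8.49 mg/L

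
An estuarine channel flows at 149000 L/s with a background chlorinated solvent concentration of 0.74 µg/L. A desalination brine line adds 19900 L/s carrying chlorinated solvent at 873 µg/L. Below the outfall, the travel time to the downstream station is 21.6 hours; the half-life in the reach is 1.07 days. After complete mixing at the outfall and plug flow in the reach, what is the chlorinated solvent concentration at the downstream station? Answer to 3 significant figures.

Mixed concentration C = ΣQC/ΣQ = (149000·0.7400 + 19900·873.0) / 168900 = 17480000/168900 = 103.5 µg/L.
Half-life 1.07 d → k = ln 2 / 1.07 = 0.6478 d⁻¹.
Applying C = C₀e^(−kt): 103.5 × 0.5582 = 57.78 µg/L.

57.8 µg/L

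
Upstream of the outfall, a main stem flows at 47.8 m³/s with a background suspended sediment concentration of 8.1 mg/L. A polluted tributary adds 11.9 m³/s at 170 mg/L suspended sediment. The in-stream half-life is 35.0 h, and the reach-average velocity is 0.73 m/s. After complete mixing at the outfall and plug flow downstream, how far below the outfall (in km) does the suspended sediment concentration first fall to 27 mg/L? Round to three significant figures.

After mixing, C = (47.80·8.100 + 11.90·170.0) / 59.70 = 2410/59.70 = 40.37 mg/L.
Half-life 35.0 h → k = ln 2 / 35.0 = 0.01980 h⁻¹ = 0.4753 d⁻¹.
Set 40.37·exp(−k·t) = 27 → t = ln(40.37/27)/k = 73130 s = 20.31 h.
Distance = v·t = 0.73·73130 = 53380 m = 53.38 km.

53.4 km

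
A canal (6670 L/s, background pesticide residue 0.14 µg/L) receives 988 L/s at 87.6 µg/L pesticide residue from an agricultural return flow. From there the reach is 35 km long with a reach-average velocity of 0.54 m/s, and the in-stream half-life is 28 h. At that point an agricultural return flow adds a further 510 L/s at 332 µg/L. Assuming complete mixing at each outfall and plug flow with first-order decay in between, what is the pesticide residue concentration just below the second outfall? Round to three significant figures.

27.6 µg/L

Conservation of mass: C = (6670·0.1400 + 988.0·87.60) / 7658 = 87480/7658 = 11.42 µg/L; combined flow 7658 L/s.
Travel time t = 35·1000 / 0.54 = 64810 s = 18.00 h.
Half-life 28 h → k = ln 2 / 28 = 0.02476 h⁻¹ = 0.5941 d⁻¹.
First-order decay: C = 11.42·exp(−k·t) = 11.42·0.6404 = 7.315 µg/L.
At the second outfall, C = (7658·7.315 + 510.0·332.0) / (7658 + 510.0) = 27.59 µg/L.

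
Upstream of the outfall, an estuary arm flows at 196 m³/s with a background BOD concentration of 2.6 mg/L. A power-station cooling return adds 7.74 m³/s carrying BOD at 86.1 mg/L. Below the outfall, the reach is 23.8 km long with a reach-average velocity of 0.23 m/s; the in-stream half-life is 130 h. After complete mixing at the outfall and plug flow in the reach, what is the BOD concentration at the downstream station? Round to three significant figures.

After mixing, C = (196.0·2.600 + 7.740·86.10) / 203.7 = 1176/203.7 = 5.772 mg/L.
Travel time t = 23.8·1000 / 0.23 = 103500 s = 28.74 h.
Half-life 130 h → k = ln 2 / 130 = 0.005332 h⁻¹ = 0.1280 d⁻¹.
Applying C = C₀e^(−kt): 5.772 × 0.8579 = 4.952 mg/L.

4.95 mg/L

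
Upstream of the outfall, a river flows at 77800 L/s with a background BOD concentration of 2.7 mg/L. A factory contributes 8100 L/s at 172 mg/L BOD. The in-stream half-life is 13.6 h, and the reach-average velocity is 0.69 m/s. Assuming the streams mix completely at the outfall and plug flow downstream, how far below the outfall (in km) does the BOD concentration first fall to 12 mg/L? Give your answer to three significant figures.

Mixed concentration C = ΣQC/ΣQ = (77800·2.700 + 8100·172.0) / 85900 = 1603000/85900 = 18.66 mg/L.
Half-life 13.6 h → k = ln 2 / 13.6 = 0.05097 h⁻¹ = 1.223 d⁻¹.
Set 18.66·exp(−k·t) = 12 → t = ln(18.66/12)/k = 31200 s = 8.667 h.
Distance = v·t = 0.69·31200 = 21530 m = 21.53 km.

21.5 km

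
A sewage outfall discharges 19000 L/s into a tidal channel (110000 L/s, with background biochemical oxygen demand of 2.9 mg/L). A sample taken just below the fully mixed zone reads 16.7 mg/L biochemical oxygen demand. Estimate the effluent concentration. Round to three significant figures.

Mass balance: 110000·2.900 + 19000·Cₑ = 129000·16.70
→ Cₑ = (129000·16.70 − 110000·2.900) / 19000 = 96.59 mg/L.

96.6 mg/L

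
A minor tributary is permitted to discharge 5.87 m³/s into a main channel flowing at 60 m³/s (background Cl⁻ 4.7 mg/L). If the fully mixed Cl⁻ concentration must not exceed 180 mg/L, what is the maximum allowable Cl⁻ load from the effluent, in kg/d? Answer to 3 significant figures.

1000000 kg/d

Mass balance at the limit: 60.00·4.700 + 5.870·Cₑ = 65.87·180 → Cₑ = 1972 mg/L.
Load = 5.870 m³/s × 1972 g/m³ × 86 400 s/d = 1000000 kg/d.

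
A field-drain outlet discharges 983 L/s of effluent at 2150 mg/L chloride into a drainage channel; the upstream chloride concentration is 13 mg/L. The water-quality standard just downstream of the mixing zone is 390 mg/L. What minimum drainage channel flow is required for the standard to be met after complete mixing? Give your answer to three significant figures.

4590 L/s

Set C_mix = 390: (Q·13.00 + 983.0·2150) / (Q + 983.0) = 390
→ Q = 983.0·(2150 − 390)/(390 − 13.00) = 4589 L/s.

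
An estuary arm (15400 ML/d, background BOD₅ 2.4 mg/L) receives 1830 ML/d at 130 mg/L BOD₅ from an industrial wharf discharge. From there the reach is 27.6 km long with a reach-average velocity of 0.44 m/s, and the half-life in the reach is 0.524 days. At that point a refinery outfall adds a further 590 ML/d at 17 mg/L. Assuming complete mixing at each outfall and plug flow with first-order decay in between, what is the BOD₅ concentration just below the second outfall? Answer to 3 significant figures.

6.47 mg/L

Mass balance: C = (15400·2.400 + 1830·130.0) / 17230 = 274900/17230 = 15.95 mg/L; combined flow 17230 ML/d.
Travel time t = 27.6·1000 / 0.44 = 62730 s = 17.42 h.
Half-life 0.524 d → k = ln 2 / 0.524 = 1.323 d⁻¹.
After decay, C = 15.95 × e^(−kt) = 15.95 × 0.3828 = 6.106 mg/L.
At the second outfall, C = (17230·6.106 + 590.0·17.00) / (17230 + 590.0) = 6.467 mg/L.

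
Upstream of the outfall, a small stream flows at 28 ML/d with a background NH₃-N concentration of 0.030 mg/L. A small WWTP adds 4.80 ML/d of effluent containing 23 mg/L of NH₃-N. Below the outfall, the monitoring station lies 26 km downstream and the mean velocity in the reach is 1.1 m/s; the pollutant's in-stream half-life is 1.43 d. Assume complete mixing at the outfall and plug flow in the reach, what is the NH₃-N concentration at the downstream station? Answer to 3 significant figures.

Mixed concentration C = ΣQC/ΣQ = (28.00·0.03000 + 4.800·23.00) / 32.80 = 111.2/32.80 = 3.391 mg/L.
Travel time t = 26·1000 / 1.1 = 23640 s = 6.566 h.
Half-life 1.43 d → k = ln 2 / 1.43 = 0.4847 d⁻¹.
Decay over the reach: 3.391·exp(−kt) = 3.391·0.8758 = 2.970 mg/L.

2.97 mg/L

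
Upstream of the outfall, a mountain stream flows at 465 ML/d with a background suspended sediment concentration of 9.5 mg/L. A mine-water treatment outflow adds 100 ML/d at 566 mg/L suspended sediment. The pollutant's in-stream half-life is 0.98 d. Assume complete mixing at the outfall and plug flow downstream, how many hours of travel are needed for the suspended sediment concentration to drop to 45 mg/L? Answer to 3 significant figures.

Flow-weighted average: C = (465.0·9.500 + 100.0·566.0) / 565.0 = 61020/565.0 = 108.0 mg/L.
Half-life 0.98 d → k = ln 2 / 0.98 = 0.7073 d⁻¹.
108.0·exp(−k·t) = 45 → t = ln(108.0/45)/k = 106900 s = 29.71 h.

29.7 h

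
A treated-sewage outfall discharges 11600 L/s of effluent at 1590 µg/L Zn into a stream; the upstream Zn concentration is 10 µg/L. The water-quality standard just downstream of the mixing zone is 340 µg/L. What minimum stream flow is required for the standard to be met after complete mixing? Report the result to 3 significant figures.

43900 L/s

Set C_mix = 340: (Q·10.00 + 11600·1590) / (Q + 11600) = 340
→ Q = 11600·(1590 − 340)/(340 − 10.00) = 43940 L/s.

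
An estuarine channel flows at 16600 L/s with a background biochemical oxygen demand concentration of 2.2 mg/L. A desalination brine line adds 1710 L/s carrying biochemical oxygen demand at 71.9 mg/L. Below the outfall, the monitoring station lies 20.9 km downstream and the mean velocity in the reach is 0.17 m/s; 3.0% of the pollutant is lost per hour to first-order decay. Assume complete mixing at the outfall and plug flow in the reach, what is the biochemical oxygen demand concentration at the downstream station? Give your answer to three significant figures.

3.08 mg/L

Flow-weighted average: C = (16600·2.200 + 1710·71.90) / 18310 = 159500/18310 = 8.709 mg/L.
Travel time t = 20.9·1000 / 0.17 = 122900 s = 34.15 h.
3.0%/h lost → k = −ln(1 − 0.03) = 0.03046 h⁻¹.
Decay over the reach: 8.709·exp(−kt) = 8.709·0.3534 = 3.078 mg/L.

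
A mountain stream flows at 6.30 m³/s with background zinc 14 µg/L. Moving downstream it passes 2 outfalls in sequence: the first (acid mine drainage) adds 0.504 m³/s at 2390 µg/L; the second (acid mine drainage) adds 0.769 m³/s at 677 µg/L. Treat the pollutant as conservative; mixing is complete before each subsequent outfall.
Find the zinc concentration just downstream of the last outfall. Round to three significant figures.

239 µg/L

Below outfall 1: Q → 6.804 m³/s, C = (6.300·14.00 + 0.5040·2390)/6.804 = 190.0 µg/L.
Below outfall 2: Q → 7.573 m³/s, C = (6.804·190.0 + 0.7690·677.0)/7.573 = 239.5 µg/L.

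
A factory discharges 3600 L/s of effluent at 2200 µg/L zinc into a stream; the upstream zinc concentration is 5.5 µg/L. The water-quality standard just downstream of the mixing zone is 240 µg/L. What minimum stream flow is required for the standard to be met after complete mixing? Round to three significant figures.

30100 L/s

Set C_mix = 240: (Q·5.500 + 3600·2200) / (Q + 3600) = 240
→ Q = 3600·(2200 − 240)/(240 − 5.500) = 30090 L/s.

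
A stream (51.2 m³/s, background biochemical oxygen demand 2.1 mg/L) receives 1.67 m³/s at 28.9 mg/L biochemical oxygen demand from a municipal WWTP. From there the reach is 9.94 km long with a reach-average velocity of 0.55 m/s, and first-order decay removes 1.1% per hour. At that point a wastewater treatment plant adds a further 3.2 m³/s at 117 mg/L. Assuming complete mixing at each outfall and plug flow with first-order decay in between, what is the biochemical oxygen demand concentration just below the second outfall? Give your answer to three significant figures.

Mass balance: C = (51.20·2.100 + 1.670·28.90) / 52.87 = 155.8/52.87 = 2.947 mg/L; combined flow 52.87 m³/s.
Travel time t = 9.94·1000 / 0.55 = 18070 s = 5.020 h.
1.1%/h lost → k = −ln(1 − 0.011) = 0.01106 h⁻¹.
Decay over the reach: 2.947·exp(−kt) = 2.947·0.9460 = 2.787 mg/L.
At the second outfall, C = (52.87·2.787 + 3.200·117.0) / (52.87 + 3.200) = 9.306 mg/L.

9.31 mg/L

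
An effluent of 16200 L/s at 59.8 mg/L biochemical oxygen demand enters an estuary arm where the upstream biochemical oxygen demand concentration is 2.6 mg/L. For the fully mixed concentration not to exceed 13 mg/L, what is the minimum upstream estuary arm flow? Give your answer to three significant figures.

72900 L/s

Set C_mix = 13: (Q·2.600 + 16200·59.80) / (Q + 16200) = 13
→ Q = 16200·(59.80 − 13)/(13 − 2.600) = 72900 L/s.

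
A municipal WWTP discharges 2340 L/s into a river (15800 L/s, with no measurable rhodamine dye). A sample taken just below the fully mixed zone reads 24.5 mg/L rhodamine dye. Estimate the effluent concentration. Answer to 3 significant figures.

190 mg/L

Mass balance: 15800·0 + 2340·Cₑ = 18140·24.50
→ Cₑ = (18140·24.50 − 15800·0) / 2340 = 189.9 mg/L.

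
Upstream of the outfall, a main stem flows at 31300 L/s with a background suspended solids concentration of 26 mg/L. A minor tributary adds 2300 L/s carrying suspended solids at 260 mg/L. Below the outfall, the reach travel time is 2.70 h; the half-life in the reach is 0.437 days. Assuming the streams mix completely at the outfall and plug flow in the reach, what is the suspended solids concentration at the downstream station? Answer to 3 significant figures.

Conservation of mass: C = (31300·26.00 + 2300·260.0) / 33600 = 1412000/33600 = 42.02 mg/L.
Half-life 0.437 d → k = ln 2 / 0.437 = 1.586 d⁻¹.
Decay over the reach: 42.02·exp(−kt) = 42.02·0.8366 = 35.15 mg/L.

35.2 mg/L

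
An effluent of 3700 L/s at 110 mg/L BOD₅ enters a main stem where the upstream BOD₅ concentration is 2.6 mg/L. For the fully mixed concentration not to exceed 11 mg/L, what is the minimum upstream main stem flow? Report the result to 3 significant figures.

43600 L/s

Set C_mix = 11: (Q·2.600 + 3700·110.0) / (Q + 3700) = 11
→ Q = 3700·(110.0 − 11)/(11 − 2.600) = 43610 L/s.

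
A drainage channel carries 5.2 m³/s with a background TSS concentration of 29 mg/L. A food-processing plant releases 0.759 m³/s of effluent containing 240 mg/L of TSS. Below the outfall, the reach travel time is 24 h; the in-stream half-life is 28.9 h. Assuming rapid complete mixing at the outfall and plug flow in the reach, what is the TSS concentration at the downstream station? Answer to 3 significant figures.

Flow-weighted average: C = (5.200·29.00 + 0.7590·240.0) / 5.959 = 333.0/5.959 = 55.88 mg/L.
Half-life 28.9 h → k = ln 2 / 28.9 = 0.02398 h⁻¹ = 0.5756 d⁻¹.
Decay over the reach: 55.88·exp(−kt) = 55.88·0.5624 = 31.42 mg/L.

31.4 mg/L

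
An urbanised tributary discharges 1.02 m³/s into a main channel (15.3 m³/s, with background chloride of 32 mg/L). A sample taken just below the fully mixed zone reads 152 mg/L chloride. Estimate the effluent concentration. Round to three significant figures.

Mass balance: 15.30·32.00 + 1.020·Cₑ = 16.32·152.0
→ Cₑ = (16.32·152.0 − 15.30·32.00) / 1.020 = 1952 mg/L.

1950 mg/L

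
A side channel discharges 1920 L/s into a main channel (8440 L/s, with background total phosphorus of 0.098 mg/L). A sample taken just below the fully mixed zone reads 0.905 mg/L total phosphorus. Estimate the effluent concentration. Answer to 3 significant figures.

4.45 mg/L

Mass balance: 8440·0.09800 + 1920·Cₑ = 10360·0.9050
→ Cₑ = (10360·0.9050 − 8440·0.09800) / 1920 = 4.452 mg/L.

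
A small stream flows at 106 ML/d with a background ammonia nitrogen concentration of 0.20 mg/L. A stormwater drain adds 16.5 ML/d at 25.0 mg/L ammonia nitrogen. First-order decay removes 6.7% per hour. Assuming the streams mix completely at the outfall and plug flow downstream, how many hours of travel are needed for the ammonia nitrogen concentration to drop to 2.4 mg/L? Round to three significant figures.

After mixing, C = (106.0·0.2000 + 16.50·25.00) / 122.5 = 433.7/122.5 = 3.540 mg/L.
6.7%/h lost → k = −ln(1 − 0.067) = 0.06935 h⁻¹.
3.540·exp(−k·t) = 2.4 → t = ln(3.540/2.4)/k = 20180 s = 5.606 h.

5.61 h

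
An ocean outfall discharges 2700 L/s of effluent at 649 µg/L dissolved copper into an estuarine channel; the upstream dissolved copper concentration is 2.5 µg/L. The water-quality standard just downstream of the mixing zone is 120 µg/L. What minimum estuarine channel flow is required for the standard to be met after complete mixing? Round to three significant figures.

12200 L/s

Set C_mix = 120: (Q·2.500 + 2700·649.0) / (Q + 2700) = 120
→ Q = 2700·(649.0 − 120)/(120 − 2.500) = 12160 L/s.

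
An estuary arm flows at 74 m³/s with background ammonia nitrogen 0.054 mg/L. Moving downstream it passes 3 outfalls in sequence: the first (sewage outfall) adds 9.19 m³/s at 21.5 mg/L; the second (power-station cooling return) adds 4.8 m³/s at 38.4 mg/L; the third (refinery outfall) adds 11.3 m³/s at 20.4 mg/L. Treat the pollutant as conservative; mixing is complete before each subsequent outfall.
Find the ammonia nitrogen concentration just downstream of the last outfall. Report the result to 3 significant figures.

6.21 mg/L

After outfall 1: Q = 74.00 + 9.190 = 83.19 m³/s; C = (74.00·0.05400 + 9.190·21.50)/83.19 = 2.423 mg/L.
After outfall 2: Q = 83.19 + 4.800 = 87.99 m³/s; C = (83.19·2.423 + 4.800·38.40)/87.99 = 4.386 mg/L.
After outfall 3: Q = 87.99 + 11.30 = 99.29 m³/s; C = (87.99·4.386 + 11.30·20.40)/99.29 = 6.208 mg/L.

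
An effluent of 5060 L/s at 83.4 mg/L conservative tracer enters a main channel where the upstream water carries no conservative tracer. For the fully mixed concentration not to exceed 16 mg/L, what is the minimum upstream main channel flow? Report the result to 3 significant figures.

21300 L/s

Set C_mix = 16: (Q·0 + 5060·83.40) / (Q + 5060) = 16
→ Q = 5060·(83.40 − 16)/(16 − 0) = 21320 L/s.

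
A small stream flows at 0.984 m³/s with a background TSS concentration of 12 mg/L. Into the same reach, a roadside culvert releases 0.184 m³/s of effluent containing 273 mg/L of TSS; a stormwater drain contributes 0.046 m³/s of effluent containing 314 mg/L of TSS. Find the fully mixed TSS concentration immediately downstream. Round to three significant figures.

After mixing, C = (0.9840·12.00 + 0.1840·273.0 + 0.04600·314.0) / 1.214 = 76.48/1.214 = 63.00 mg/L.

63.0 mg/L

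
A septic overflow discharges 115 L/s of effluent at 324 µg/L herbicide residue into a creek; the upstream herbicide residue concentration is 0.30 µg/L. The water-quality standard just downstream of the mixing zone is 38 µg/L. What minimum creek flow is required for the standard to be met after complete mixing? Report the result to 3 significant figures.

872 L/s

Set C_mix = 38: (Q·0.3000 + 115.0·324.0) / (Q + 115.0) = 38
→ Q = 115.0·(324.0 − 38)/(38 − 0.3000) = 872.4 L/s.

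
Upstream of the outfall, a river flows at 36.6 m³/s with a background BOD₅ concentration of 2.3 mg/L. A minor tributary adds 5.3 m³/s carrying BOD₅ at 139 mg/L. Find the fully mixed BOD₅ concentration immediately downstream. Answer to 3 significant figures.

19.6 mg/L

Flow-weighted average: C = (36.60·2.300 + 5.300·139.0) / 41.90 = 820.9/41.90 = 19.59 mg/L.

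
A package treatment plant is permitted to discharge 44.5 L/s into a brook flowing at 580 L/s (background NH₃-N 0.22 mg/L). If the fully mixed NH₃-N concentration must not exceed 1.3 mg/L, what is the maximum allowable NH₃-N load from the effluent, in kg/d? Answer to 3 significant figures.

Mass balance at the limit: 580.0·0.2200 + 44.50·Cₑ = 624.5·1.3 → Cₑ = 15.38 mg/L.
44.50 L/s = 0.04450 m³/s. Load = 0.04450 m³/s × 15.38 g/m³ × 86 400 s/d = 59.12 kg/d.

59.1 kg/d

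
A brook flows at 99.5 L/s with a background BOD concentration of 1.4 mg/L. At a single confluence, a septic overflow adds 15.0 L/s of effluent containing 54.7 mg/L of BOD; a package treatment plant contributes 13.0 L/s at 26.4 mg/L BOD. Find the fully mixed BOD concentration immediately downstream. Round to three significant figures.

10.2 mg/L

Flow-weighted average: C = (99.50·1.400 + 15.00·54.70 + 13.00·26.40) / 127.5 = 1303/127.5 = 10.22 mg/L.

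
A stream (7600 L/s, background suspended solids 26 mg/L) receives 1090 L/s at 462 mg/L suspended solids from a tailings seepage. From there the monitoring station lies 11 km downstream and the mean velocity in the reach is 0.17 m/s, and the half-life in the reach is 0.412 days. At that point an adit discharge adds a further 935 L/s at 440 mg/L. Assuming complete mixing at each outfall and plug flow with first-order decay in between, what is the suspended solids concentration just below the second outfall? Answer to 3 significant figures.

Flow-weighted average: C = (7600·26.00 + 1090·462.0) / 8690 = 701200/8690 = 80.69 mg/L; combined flow 8690 L/s.
Travel time t = 11·1000 / 0.17 = 64710 s = 17.97 h.
Half-life 0.412 d → k = ln 2 / 0.412 = 1.682 d⁻¹.
Applying C = C₀e^(−kt): 80.69 × 0.2837 = 22.89 mg/L.
At the second outfall, C = (8690·22.89 + 935.0·440.0) / (8690 + 935.0) = 63.41 mg/L.

63.4 mg/L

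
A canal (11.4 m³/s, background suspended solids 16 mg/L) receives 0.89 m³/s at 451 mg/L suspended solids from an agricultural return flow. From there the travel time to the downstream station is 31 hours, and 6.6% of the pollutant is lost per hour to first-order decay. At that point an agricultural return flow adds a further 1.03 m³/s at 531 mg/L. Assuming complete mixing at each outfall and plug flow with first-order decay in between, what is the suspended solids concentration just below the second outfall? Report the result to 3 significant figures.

46.3 mg/L

Mass balance: C = (11.40·16.00 + 0.8900·451.0) / 12.29 = 583.8/12.29 = 47.50 mg/L; combined flow 12.29 m³/s.
6.6%/h lost → k = −ln(1 − 0.066) = 0.06828 h⁻¹.
After decay, C = 47.50 × e^(−kt) = 47.50 × 0.1204 = 5.721 mg/L.
Second outfall: C = (12.29·5.721 + 1.030·531.0)/13.32 = 46.34 mg/L.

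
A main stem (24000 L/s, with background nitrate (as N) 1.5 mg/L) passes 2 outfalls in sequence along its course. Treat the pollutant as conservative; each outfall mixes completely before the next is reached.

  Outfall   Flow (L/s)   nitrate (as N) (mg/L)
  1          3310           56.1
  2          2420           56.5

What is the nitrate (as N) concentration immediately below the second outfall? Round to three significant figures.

12.1 mg/L

After outfall 1: Q = 24000 + 3310 = 27310 L/s; C = (24000·1.500 + 3310·56.10)/27310 = 8.118 mg/L.
After outfall 2: Q = 27310 + 2420 = 29730 L/s; C = (27310·8.118 + 2420·56.50)/29730 = 12.06 mg/L.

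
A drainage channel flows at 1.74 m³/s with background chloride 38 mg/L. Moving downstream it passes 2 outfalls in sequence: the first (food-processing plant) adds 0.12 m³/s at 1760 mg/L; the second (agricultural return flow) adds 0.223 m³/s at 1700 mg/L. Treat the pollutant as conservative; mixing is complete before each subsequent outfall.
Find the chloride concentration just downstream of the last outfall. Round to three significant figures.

315 mg/L

Outfall 1: combined Q = 1.860 m³/s; C = (1.740·38.00 + 0.1200·1760)/1.860 = 149.1 mg/L.
Outfall 2: combined Q = 2.083 m³/s; C = (1.860·149.1 + 0.2230·1700)/2.083 = 315.1 mg/L.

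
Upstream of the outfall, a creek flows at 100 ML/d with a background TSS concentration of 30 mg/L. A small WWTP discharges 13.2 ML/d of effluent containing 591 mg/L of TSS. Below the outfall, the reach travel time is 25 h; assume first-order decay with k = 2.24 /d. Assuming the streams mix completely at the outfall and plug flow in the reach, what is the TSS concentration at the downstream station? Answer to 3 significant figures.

Flow-weighted average: C = (100.0·30.00 + 13.20·591.0) / 113.2 = 10800/113.2 = 95.42 mg/L.
Applying C = C₀e^(−kt): 95.42 × 0.09697 = 9.253 mg/L.

9.25 mg/L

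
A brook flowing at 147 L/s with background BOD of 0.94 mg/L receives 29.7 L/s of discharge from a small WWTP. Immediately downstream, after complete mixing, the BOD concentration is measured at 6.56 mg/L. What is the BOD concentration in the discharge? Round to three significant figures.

Mass balance: 147.0·0.9400 + 29.70·Cₑ = 176.7·6.560
→ Cₑ = (176.7·6.560 − 147.0·0.9400) / 29.70 = 34.38 mg/L.

34.4 mg/L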